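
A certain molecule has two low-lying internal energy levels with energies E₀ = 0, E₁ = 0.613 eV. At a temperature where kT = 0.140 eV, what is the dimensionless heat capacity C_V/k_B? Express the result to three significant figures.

Eᵢ/kT = 0, 4.3786.
Z = Σ e^(−Eᵢ/kT) = e^(−0) + e^(−4.3786) = 1.0000 + 0.012543 = 1.0125.
⟨E⟩ = 0.0075939 eV, ⟨E²⟩ = 0.0046551 eV².
C_V/k_B = (⟨E²⟩ − ⟨E⟩²)/(kT)² = (0.0046551 − 0.000057667)/0.019600 = 0.235.

0.235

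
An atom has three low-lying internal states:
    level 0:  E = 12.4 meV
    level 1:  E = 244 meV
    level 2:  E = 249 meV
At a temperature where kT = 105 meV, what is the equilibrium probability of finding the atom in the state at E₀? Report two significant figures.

Eᵢ/kT = 0.1181, 2.324, 2.371.
Z = Σ e^(−Eᵢ/kT) = e^(−0.1181) + e^(−2.324) + e^(−2.371) = 0.8886 + 0.09788 + 0.09339 = 1.080.
P₀ = e^(−E₀/kT) / Z = 0.8886/1.080 = 0.82.

0.82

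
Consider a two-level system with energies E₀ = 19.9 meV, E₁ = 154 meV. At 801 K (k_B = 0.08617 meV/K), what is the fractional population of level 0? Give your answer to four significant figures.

0.8747

k_BT = 0.08617 × 801 K = 69.0222 meV.
Eᵢ/kT = 0.288313, 2.23117.
Z = Σ e^(−Eᵢ/kT) = e^(−0.288313) + e^(−2.23117) = 0.749527 + 0.107403 = 0.856930.
P₀ = e^(−E₀/kT) / Z = 0.749527/0.856930 = 0.8747.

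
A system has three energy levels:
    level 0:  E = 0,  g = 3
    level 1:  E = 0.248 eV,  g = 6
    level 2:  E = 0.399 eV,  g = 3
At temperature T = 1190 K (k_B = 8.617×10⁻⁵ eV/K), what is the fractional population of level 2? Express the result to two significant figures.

k_BT = 8.617×10⁻⁵ × 1190 K = 0.1025 eV.
Eᵢ/kT = 0, 2.420, 3.893.
Z = Σ gᵢe^(−Eᵢ/kT) = 3·e^(−0) + 6·e^(−2.420) + 3·e^(−3.893) = 3.000 + 0.5335 + 0.06115 = 3.595.
P₂ = g₂ e^(−E₂/kT) / Z = 0.06115/3.595 = 0.017.

0.017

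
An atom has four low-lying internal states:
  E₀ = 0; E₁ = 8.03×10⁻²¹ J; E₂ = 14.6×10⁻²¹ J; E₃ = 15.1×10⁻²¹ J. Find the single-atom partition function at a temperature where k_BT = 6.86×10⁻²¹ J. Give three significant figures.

Eᵢ/kT = 0, 1.1706, 2.1283, 2.2012.
Z = Σ e^(−Eᵢ/kT) = e^(−0) + e^(−1.1706) + e^(−2.1283) + e^(−2.2012) = 1.0000 + 0.31018 + 0.11904 + 0.11067 = 1.5399.

Z = 1.54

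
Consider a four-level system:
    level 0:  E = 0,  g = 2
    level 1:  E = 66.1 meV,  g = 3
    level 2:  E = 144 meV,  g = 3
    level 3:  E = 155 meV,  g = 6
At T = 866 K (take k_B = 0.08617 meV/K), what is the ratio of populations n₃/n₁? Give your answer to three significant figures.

0.608

k_BT = 0.08617 × 866 K = 74.623 meV.
n₃/n₁ = (g₃/g₁) exp[−(E₃−E₁)/kT] = (6/3) × exp(−(88.9 meV)/(74.623 meV)) = (6/3) × exp(-1.1913) = 0.608.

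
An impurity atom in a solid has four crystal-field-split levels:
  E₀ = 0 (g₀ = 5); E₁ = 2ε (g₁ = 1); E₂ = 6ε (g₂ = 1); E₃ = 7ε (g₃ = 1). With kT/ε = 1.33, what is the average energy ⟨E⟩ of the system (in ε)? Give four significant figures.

Eᵢ/kT = 0, 1.50376, 4.51128, 5.26316.
Z = Σ gᵢe^(−Eᵢ/kT) = 5·e^(−0) + 1·e^(−1.50376) + 1·e^(−4.51128) + 1·e^(−5.26316) = 5.00000 + 0.222293 + 0.0109844 + 0.00517891 = 5.23846.
⟨E⟩ = Σ Eᵢ gᵢe^(−Eᵢ/kT) / Z = (0·5.00000 + 2·0.222293 + 6·0.0109844 + 7·0.00517891) / 5.23846 = 0.1044 ε.

0.1044 ε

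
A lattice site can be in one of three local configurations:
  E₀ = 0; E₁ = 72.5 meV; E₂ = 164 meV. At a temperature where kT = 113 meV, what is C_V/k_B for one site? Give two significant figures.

0.26

Eᵢ/kT = 0, 0.6416, 1.451.
Z = Σ e^(−Eᵢ/kT) = e^(−0) + e^(−0.6416) + e^(−1.451) = 1.000 + 0.5264 + 0.2343 = 1.761.
⟨E⟩ = 43.49 meV, ⟨E²⟩ = 5150 meV².
C_V/k_B = (⟨E²⟩ − ⟨E⟩²)/(kT)² = (5150 − 1891)/12770 = 0.26.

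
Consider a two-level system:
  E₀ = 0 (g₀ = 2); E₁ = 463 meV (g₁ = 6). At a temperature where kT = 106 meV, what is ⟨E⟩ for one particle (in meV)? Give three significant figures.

Eᵢ/kT = 0, 4.3679.
Z = Σ gᵢe^(−Eᵢ/kT) = 2·e^(−0) + 6·e^(−4.3679) = 2.0000 + 0.076067 = 2.0761.
⟨E⟩ = Σ Eᵢ gᵢe^(−Eᵢ/kT) / Z = (0·2.0000 + 463·0.076067) / 2.0761 = 17.0 meV.

17.0 meV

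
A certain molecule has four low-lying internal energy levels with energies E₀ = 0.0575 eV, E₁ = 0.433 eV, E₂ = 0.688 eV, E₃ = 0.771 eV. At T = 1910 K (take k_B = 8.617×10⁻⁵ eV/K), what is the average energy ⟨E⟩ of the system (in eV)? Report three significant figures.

k_BT = 8.617×10⁻⁵ × 1910 K = 0.16458 eV.
Eᵢ/kT = 0.34937, 2.6309, 4.1803, 4.6847.
Z = Σ e^(−Eᵢ/kT) = e^(−0.34937) + e^(−2.6309) + e^(−4.1803) + e^(−4.6847) = 0.70513 + 0.072014 + 0.015294 + 0.0092355 = 0.80167.
⟨E⟩ = Σ Eᵢ e^(−Eᵢ/kT) / Z = (0.0575·0.70513 + 0.433·0.072014 + 0.688·0.015294 + 0.771·0.0092355) / 0.80167 = 0.111 eV.

0.111 eV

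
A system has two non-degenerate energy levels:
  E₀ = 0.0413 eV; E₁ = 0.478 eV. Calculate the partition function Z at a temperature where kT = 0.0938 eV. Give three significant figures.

Eᵢ/kT = 0.44030, 5.0959.
Z = Σ e^(−Eᵢ/kT) = e^(−0.44030) + e^(−5.0959) = 0.64384 + 0.0061218 = 0.64996.

Z = 0.650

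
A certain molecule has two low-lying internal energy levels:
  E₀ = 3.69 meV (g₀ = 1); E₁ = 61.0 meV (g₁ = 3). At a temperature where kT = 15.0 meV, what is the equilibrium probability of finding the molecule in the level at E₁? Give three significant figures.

0.0617

Eᵢ/kT = 0.24600, 4.0667.
Z = Σ gᵢe^(−Eᵢ/kT) = 1·e^(−0.24600) + 3·e^(−4.0667) = 0.78192 + 0.051402 = 0.83332.
P₁ = g₁ e^(−E₁/kT) / Z = 0.051402/0.83332 = 0.0617.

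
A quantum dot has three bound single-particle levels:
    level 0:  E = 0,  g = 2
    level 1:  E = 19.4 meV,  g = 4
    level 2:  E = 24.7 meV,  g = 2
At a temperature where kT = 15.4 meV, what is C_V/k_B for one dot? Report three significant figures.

Eᵢ/kT = 0, 1.2597, 1.6039.
Z = Σ gᵢe^(−Eᵢ/kT) = 2·e^(−0) + 4·e^(−1.2597) + 2·e^(−1.6039) = 2.0000 + 1.1350 + 0.40222 = 3.5372.
⟨E⟩ = 9.0337 meV, ⟨E²⟩ = 190.14 meV².
C_V/k_B = (⟨E²⟩ − ⟨E⟩²)/(kT)² = (190.14 − 81.608)/237.16 = 0.458.

0.458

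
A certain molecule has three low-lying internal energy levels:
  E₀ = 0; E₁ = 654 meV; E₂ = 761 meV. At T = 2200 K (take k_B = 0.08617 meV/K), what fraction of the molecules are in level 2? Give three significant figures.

0.0172

k_BT = 0.08617 × 2200 K = 189.57 meV.
Eᵢ/kT = 0, 3.4499, 4.0143.
Z = Σ e^(−Eᵢ/kT) = e^(−0) + e^(−3.4499) + e^(−4.0143) = 1.0000 + 0.031749 + 0.018056 = 1.0498.
P₂ = e^(−E₂/kT) / Z = 0.018056/1.0498 = 0.0172.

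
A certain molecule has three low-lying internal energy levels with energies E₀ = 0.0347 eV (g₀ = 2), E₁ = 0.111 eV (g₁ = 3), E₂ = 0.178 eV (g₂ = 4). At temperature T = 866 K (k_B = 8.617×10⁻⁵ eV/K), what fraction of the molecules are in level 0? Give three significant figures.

0.546

k_BT = 8.617×10⁻⁵ × 866 K = 0.074623 eV.
Eᵢ/kT = 0.46500, 1.4875, 2.3853.
Z = Σ gᵢe^(−Eᵢ/kT) = 2·e^(−0.46500) + 3·e^(−1.4875) + 4·e^(−2.3853) = 1.2563 + 0.67781 + 0.36825 = 2.3024.
P₀ = g₀ e^(−E₀/kT) / Z = 1.2563/2.3024 = 0.546.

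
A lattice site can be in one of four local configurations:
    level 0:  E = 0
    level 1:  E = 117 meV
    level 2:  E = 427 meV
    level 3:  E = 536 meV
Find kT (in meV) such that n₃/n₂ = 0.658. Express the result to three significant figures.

n₃/n₂ = exp[−(E₃−E₂)/kT] = 0.658.
⇒ (E₃−E₂)/kT = ln(1/0.658) = ln(1.5198) = 0.41858.
kT = 109 meV / 0.41858 = 260 meV.

260 meV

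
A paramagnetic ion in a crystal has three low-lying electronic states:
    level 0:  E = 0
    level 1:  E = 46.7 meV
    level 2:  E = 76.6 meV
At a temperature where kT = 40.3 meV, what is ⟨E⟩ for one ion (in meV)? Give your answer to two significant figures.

18 meV

Eᵢ/kT = 0, 1.159, 1.901.
Z = Σ e^(−Eᵢ/kT) = e^(−0) + e^(−1.159) + e^(−1.901) = 1.000 + 0.3138 + 0.1494 = 1.463.
⟨E⟩ = Σ Eᵢ e^(−Eᵢ/kT) / Z = (0·1.000 + 46.7·0.3138 + 76.6·0.1494) / 1.463 = 18 meV.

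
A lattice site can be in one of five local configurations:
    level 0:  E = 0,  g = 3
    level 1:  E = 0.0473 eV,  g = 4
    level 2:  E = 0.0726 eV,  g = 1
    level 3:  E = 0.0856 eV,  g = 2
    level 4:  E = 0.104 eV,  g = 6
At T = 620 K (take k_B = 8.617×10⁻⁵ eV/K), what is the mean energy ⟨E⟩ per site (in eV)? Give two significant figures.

0.036 eV

k_BT = 8.617×10⁻⁵ × 620 K = 0.05343 eV.
Eᵢ/kT = 0, 0.8853, 1.359, 1.602, 1.946.
Z = Σ gᵢe^(−Eᵢ/kT) = 3·e^(−0) + 4·e^(−0.8853) + 1·e^(−1.359) + 2·e^(−1.602) + 6·e^(−1.946) = 3.000 + 1.650 + 0.2569 + 0.4030 + 0.8571 = 6.167.
⟨E⟩ = Σ Eᵢ gᵢe^(−Eᵢ/kT) / Z = (0·3.000 + 0.0473·1.650 + 0.0726·0.2569 + 0.0856·0.4030 + 0.104·0.8571) / 6.167 = 0.036 eV.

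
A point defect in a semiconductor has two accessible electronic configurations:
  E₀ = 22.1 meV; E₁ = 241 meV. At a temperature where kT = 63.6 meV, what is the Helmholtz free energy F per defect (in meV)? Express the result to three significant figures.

Eᵢ/kT = 0.34748, 3.7893.
Z = Σ e^(−Eᵢ/kT) = e^(−0.34748) + e^(−3.7893) = 0.70647 + 0.022611 = 0.72908.
F = −kT ln Z = −63.6 × ln(0.72908) = −63.6 × -0.31597 = 20.1 meV.

20.1 meV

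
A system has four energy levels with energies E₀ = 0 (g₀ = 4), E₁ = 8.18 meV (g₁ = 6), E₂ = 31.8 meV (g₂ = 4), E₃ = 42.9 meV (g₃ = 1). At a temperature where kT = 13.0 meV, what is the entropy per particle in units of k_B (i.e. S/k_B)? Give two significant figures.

Eᵢ/kT = 0, 0.6292, 2.446, 3.300.
Z = Σ gᵢe^(−Eᵢ/kT) = 4·e^(−0) + 6·e^(−0.6292) + 4·e^(−2.446) + 1·e^(−3.300) = 4.000 + 3.198 + 0.3466 + 0.03688 = 7.581.
⟨E⟩ = Σ EᵢPᵢ = 5.113 meV.
S/k_B = ln Z + ⟨E⟩/kT = ln(7.581) + 5.113/13.0 = 2.026 + 0.3933 = 2.4.

2.4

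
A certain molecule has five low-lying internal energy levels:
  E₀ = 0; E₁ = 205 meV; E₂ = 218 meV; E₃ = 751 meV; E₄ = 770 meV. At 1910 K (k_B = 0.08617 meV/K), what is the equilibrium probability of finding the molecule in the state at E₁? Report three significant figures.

0.183

k_BT = 0.08617 × 1910 K = 164.58 meV.
Eᵢ/kT = 0, 1.2456, 1.3246, 4.5631, 4.6786.
Z = Σ e^(−Eᵢ/kT) = e^(−0) + e^(−1.2456) + e^(−1.3246) + e^(−4.5631) + e^(−4.6786) = 1.0000 + 0.28777 + 0.26591 + 0.010430 + 0.0092920 = 1.5734.
P₁ = e^(−E₁/kT) / Z = 0.28777/1.5734 = 0.183.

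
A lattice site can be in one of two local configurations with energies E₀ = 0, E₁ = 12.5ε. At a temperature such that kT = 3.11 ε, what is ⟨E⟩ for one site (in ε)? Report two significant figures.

0.22 ε

Eᵢ/kT = 0, 4.019.
Z = Σ e^(−Eᵢ/kT) = e^(−0) + e^(−4.019) = 1.000 + 0.01797 = 1.018.
⟨E⟩ = Σ Eᵢ e^(−Eᵢ/kT) / Z = (0·1.000 + 12.5·0.01797) / 1.018 = 0.22 ε.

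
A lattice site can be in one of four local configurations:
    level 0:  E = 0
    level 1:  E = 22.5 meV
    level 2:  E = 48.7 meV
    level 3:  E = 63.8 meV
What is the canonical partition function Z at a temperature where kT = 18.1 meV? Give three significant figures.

Z = 1.39

Eᵢ/kT = 0, 1.2431, 2.6906, 3.5249.
Z = Σ e^(−Eᵢ/kT) = e^(−0) + e^(−1.2431) + e^(−2.6906) + e^(−3.5249) = 1.0000 + 0.28849 + 0.067840 + 0.029455 = 1.3858.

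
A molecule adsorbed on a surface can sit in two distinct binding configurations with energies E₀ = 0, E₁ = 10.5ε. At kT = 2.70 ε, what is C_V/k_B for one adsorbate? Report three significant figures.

0.297

Eᵢ/kT = 0, 3.8889.
Z = Σ e^(−Eᵢ/kT) = e^(−0) + e^(−3.8889) = 1.0000 + 0.020468 = 1.0205.
⟨E⟩ = 0.21060 ε, ⟨E²⟩ = 2.2113 ε².
C_V/k_B = (⟨E²⟩ − ⟨E⟩²)/(kT)² = (2.2113 − 0.044352)/7.2900 = 0.297.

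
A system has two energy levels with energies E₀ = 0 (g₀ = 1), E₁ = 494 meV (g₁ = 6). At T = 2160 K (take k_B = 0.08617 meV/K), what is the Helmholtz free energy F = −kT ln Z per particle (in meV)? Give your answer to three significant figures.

-65.6 meV

k_BT = 0.08617 × 2160 K = 186.13 meV.
Eᵢ/kT = 0, 2.6541.
Z = Σ gᵢe^(−Eᵢ/kT) = 1·e^(−0) + 6·e^(−2.6541) = 1.0000 + 0.42217 = 1.4222.
F = −kT ln Z = −186.13 × ln(1.4222) = −186.13 × 0.35220 = -65.6 meV.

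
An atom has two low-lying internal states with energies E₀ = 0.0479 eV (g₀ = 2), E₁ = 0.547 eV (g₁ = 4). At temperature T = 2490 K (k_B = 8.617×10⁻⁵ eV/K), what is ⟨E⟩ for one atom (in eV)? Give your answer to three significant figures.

0.129 eV

k_BT = 8.617×10⁻⁵ × 2490 K = 0.21456 eV.
Eᵢ/kT = 0.22325, 2.5494.
Z = Σ gᵢe^(−Eᵢ/kT) = 2·e^(−0.22325) + 4·e^(−2.5494) = 1.5998 + 0.31251 = 1.9123.
⟨E⟩ = Σ Eᵢ gᵢe^(−Eᵢ/kT) / Z = (0.0479·1.5998 + 0.547·0.31251) / 1.9123 = 0.129 eV.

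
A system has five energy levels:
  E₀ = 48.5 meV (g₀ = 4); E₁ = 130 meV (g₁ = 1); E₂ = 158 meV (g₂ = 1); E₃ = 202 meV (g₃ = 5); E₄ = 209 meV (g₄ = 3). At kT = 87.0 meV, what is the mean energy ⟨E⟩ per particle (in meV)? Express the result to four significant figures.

93.55 meV

Eᵢ/kT = 0.557471, 1.49425, 1.81609, 2.32184, 2.40230.
Z = Σ gᵢe^(−Eᵢ/kT) = 4·e^(−0.557471) + 1·e^(−1.49425) + 1·e^(−1.81609) + 5·e^(−2.32184) + 3·e^(−2.40230) = 2.29062 + 0.224417 + 0.162661 + 0.490465 + 0.271529 = 3.43969.
⟨E⟩ = Σ Eᵢ gᵢe^(−Eᵢ/kT) / Z = (48.5·2.29062 + 130·0.224417 + 158·0.162661 + 202·0.490465 + 209·0.271529) / 3.43969 = 93.55 meV.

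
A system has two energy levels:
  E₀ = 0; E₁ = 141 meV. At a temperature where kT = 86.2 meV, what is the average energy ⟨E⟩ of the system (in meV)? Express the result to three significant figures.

23.0 meV

Eᵢ/kT = 0, 1.6357.
Z = Σ e^(−Eᵢ/kT) = e^(−0) + e^(−1.6357) = 1.0000 + 0.19482 = 1.1948.
⟨E⟩ = Σ Eᵢ e^(−Eᵢ/kT) / Z = (0·1.0000 + 141·0.19482) / 1.1948 = 23.0 meV.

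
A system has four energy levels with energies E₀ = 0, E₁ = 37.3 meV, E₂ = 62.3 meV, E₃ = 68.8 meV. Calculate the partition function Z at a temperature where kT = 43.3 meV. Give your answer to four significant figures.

Z = 1.864

Eᵢ/kT = 0, 0.861432, 1.43880, 1.58891.
Z = Σ e^(−Eᵢ/kT) = e^(−0) + e^(−0.861432) + e^(−1.43880) + e^(−1.58891) = 1.00000 + 0.422557 + 0.237212 + 0.204148 = 1.86392.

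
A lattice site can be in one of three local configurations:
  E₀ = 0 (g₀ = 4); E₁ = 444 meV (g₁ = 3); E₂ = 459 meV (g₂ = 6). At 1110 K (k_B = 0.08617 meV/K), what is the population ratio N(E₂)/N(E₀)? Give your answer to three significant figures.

k_BT = 0.08617 × 1110 K = 95.649 meV.
n₂/n₀ = (g₂/g₀) exp[−(E₂−E₀)/kT] = (6/4) × exp(−(459 meV)/(95.649 meV)) = (6/4) × exp(-4.7988) = 0.0124.

0.0124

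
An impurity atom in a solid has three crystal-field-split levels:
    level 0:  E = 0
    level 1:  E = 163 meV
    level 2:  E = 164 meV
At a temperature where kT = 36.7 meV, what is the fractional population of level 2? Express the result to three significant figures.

Eᵢ/kT = 0, 4.4414, 4.4687.
Z = Σ e^(−Eᵢ/kT) = e^(−0) + e^(−4.4414) + e^(−4.4687) = 1.0000 + 0.011779 + 0.011462 = 1.0232.
P₂ = e^(−E₂/kT) / Z = 0.011462/1.0232 = 0.0112.

0.0112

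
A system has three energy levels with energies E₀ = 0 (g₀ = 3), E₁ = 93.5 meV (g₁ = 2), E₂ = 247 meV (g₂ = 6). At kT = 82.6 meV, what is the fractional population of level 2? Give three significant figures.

Eᵢ/kT = 0, 1.1320, 2.9903.
Z = Σ gᵢe^(−Eᵢ/kT) = 3·e^(−0) + 2·e^(−1.1320) + 6·e^(−2.9903) = 3.0000 + 0.64478 + 0.30163 = 3.9464.
P₂ = g₂ e^(−E₂/kT) / Z = 0.30163/3.9464 = 0.0764.

0.0764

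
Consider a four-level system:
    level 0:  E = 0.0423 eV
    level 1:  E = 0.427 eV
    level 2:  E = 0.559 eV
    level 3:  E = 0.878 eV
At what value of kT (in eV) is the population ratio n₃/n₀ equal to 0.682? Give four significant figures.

2.184 eV

n₃/n₀ = exp[−(E₃−E₀)/kT] = 0.682.
⇒ (E₃−E₀)/kT = ln(1/0.682) = ln(1.46628) = 0.382729.
kT = 0.8357 eV / 0.382729 = 2.184 eV.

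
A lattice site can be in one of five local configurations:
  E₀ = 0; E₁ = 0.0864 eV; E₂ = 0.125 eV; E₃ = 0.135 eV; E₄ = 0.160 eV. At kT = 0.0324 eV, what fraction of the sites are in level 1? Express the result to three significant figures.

Eᵢ/kT = 0, 2.6667, 3.8580, 4.1667, 4.9383.
Z = Σ e^(−Eᵢ/kT) = e^(−0) + e^(−2.6667) + e^(−3.8580) + e^(−4.1667) + e^(−4.9383) = 1.0000 + 0.069481 + 0.021110 + 0.015503 + 0.0071668 = 1.1133.
P₁ = e^(−E₁/kT) / Z = 0.069481/1.1133 = 0.0624.

0.0624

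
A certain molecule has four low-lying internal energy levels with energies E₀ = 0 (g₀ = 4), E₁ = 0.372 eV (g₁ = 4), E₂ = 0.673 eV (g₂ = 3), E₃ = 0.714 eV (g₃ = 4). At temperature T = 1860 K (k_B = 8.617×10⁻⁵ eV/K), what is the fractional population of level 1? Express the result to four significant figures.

0.08757

k_BT = 8.617×10⁻⁵ × 1860 K = 0.160276 eV.
Eᵢ/kT = 0, 2.32100, 4.19901, 4.45482.
Z = Σ gᵢe^(−Eᵢ/kT) = 4·e^(−0) + 4·e^(−2.32100) + 3·e^(−4.19901) + 4·e^(−4.45482) = 4.00000 + 0.392701 + 0.0450313 + 0.0464896 = 4.48422.
P₁ = g₁ e^(−E₁/kT) / Z = 0.392701/4.48422 = 0.08757.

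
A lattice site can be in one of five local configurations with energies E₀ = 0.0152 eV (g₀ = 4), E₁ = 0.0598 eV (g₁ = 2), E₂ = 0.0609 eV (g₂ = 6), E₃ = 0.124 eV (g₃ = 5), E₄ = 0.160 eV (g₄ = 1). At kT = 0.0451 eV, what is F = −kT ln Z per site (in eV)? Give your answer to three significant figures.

Eᵢ/kT = 0.33703, 1.3259, 1.3503, 2.7494, 3.5477.
Z = Σ gᵢe^(−Eᵢ/kT) = 4·e^(−0.33703) + 2·e^(−1.3259) + 6·e^(−1.3503) + 5·e^(−2.7494) + 1·e^(−3.5477) = 2.8555 + 0.53113 + 1.5550 + 0.31983 + 0.028791 = 5.2903.
F = −kT ln Z = −0.0451 × ln(5.2903) = −0.0451 × 1.6659 = -0.0751 eV.

-0.0751 eV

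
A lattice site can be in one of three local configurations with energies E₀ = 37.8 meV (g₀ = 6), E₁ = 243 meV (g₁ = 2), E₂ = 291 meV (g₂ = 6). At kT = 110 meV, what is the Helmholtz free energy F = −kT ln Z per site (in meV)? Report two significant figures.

-170 meV

Eᵢ/kT = 0.3436, 2.209, 2.645.
Z = Σ gᵢe^(−Eᵢ/kT) = 6·e^(−0.3436) + 2·e^(−2.209) + 6·e^(−2.645) = 4.255 + 0.2196 + 0.4260 = 4.901.
F = −kT ln Z = −110 × ln(4.901) = −110 × 1.589 = -170 meV.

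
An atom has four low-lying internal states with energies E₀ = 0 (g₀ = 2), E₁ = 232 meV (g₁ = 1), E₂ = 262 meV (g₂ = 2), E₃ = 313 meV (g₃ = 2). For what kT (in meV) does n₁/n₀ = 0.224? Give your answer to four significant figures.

n₁/n₀ = (g₁/g₀) exp[−(E₁−E₀)/kT] = 0.224.
⇒ (E₁−E₀)/kT = ln((1/2)/0.224) = ln(2.23214) = 0.802961.
kT = 232 meV / 0.802961 = 288.9 meV.

288.9 meV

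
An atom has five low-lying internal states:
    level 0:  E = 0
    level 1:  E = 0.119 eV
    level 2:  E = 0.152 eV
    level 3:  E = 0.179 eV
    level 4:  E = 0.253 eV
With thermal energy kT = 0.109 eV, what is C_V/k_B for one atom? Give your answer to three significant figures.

0.581

Eᵢ/kT = 0, 1.0917, 1.3945, 1.6422, 2.3211.
Z = Σ e^(−Eᵢ/kT) = e^(−0) + e^(−1.0917) + e^(−1.3945) + e^(−1.6422) + e^(−2.3211) = 1.0000 + 0.33565 + 0.24796 + 0.19355 + 0.098166 = 1.8753.
⟨E⟩ = 0.073116 eV, ⟨E²⟩ = 0.012247 eV².
C_V/k_B = (⟨E²⟩ − ⟨E⟩²)/(kT)² = (0.012247 − 0.0053459)/0.011881 = 0.581.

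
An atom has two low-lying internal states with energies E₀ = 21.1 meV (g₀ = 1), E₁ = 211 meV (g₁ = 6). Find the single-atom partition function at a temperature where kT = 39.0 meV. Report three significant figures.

Z = 0.609

Eᵢ/kT = 0.54103, 5.4103.
Z = Σ gᵢe^(−Eᵢ/kT) = 1·e^(−0.54103) + 6·e^(−5.4103) = 0.58215 + 0.026822 = 0.60897.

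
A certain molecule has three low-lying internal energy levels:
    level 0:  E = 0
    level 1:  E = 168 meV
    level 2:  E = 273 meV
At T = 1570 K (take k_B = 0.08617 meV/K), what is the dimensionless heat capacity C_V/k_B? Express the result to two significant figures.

k_BT = 0.08617 × 1570 K = 135.3 meV.
Eᵢ/kT = 0, 1.242, 2.018.
Z = Σ e^(−Eᵢ/kT) = e^(−0) + e^(−1.242) + e^(−2.018) = 1.000 + 0.2888 + 0.1329 = 1.422.
⟨E⟩ = 59.63 meV, ⟨E²⟩ = 12700 meV².
C_V/k_B = (⟨E²⟩ − ⟨E⟩²)/(kT)² = (12700 − 3556)/18310 = 0.50.

0.50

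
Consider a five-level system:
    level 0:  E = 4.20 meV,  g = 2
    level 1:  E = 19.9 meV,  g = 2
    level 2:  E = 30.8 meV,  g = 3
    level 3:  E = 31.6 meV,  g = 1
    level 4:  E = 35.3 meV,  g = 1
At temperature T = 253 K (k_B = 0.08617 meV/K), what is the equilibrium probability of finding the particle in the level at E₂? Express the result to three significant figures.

k_BT = 0.08617 × 253 K = 21.801 meV.
Eᵢ/kT = 0.19265, 0.91280, 1.4128, 1.4495, 1.6192.
Z = Σ gᵢe^(−Eᵢ/kT) = 2·e^(−0.19265) + 2·e^(−0.91280) + 3·e^(−1.4128) + 1·e^(−1.4495) + 1·e^(−1.6192) = 1.6495 + 0.80280 + 0.73038 + 0.23469 + 0.19806 = 3.6154.
P₂ = g₂ e^(−E₂/kT) / Z = 0.73038/3.6154 = 0.202.

0.202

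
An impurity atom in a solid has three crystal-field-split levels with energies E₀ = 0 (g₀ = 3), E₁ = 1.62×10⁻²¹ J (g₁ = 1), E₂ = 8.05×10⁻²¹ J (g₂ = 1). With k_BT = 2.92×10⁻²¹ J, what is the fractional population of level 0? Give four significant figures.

0.8247

Eᵢ/kT = 0, 0.554795, 2.75685.
Z = Σ gᵢe^(−Eᵢ/kT) = 3·e^(−0) + 1·e^(−0.554795) + 1·e^(−2.75685) = 3.00000 + 0.574190 + 0.0634915 = 3.63768.
P₀ = g₀ e^(−E₀/kT) / Z = 3.00000/3.63768 = 0.8247.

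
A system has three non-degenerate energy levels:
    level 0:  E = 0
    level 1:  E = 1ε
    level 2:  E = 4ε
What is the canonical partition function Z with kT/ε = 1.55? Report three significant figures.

Eᵢ/kT = 0, 0.64516, 2.5806.
Z = Σ e^(−Eᵢ/kT) = e^(−0) + e^(−0.64516) + e^(−2.5806) = 1.0000 + 0.52458 + 0.075729 = 1.6003.

Z = 1.60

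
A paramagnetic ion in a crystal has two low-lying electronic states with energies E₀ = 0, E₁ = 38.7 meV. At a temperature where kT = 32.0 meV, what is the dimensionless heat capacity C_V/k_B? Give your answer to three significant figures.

Eᵢ/kT = 0, 1.2094.
Z = Σ e^(−Eᵢ/kT) = e^(−0) + e^(−1.2094) = 1.0000 + 0.29838 = 1.2984.
⟨E⟩ = 8.8935 meV, ⟨E²⟩ = 344.18 meV².
C_V/k_B = (⟨E²⟩ − ⟨E⟩²)/(kT)² = (344.18 − 79.094)/1024.0 = 0.259.

0.259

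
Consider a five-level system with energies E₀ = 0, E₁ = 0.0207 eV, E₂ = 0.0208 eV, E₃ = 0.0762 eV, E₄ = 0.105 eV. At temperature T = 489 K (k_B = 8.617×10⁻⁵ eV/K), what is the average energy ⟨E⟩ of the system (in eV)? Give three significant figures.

k_BT = 8.617×10⁻⁵ × 489 K = 0.042137 eV.
Eᵢ/kT = 0, 0.49125, 0.49363, 1.8084, 2.4919.
Z = Σ e^(−Eᵢ/kT) = e^(−0) + e^(−0.49125) + e^(−0.49363) + e^(−1.8084) + e^(−2.4919) = 1.0000 + 0.61186 + 0.61041 + 0.16392 + 0.082753 = 2.4689.
⟨E⟩ = Σ Eᵢ e^(−Eᵢ/kT) / Z = (0·1.0000 + 0.0207·0.61186 + 0.0208·0.61041 + 0.0762·0.16392 + 0.105·0.082753) / 2.4689 = 0.0189 eV.

0.0189 eV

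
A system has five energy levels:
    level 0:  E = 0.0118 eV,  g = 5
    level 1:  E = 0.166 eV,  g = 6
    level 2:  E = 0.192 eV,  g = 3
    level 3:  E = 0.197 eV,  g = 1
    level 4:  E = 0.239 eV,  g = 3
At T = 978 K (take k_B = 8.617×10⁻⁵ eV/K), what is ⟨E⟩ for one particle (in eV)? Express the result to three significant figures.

0.0538 eV

k_BT = 8.617×10⁻⁵ × 978 K = 0.084274 eV.
Eᵢ/kT = 0.14002, 1.9698, 2.2783, 2.3376, 2.8360.
Z = Σ gᵢe^(−Eᵢ/kT) = 5·e^(−0.14002) + 6·e^(−1.9698) + 3·e^(−2.2783) + 1·e^(−2.3376) + 3·e^(−2.8360) = 4.3467 + 0.83691 + 0.30737 + 0.096559 + 0.17598 = 5.7635.
⟨E⟩ = Σ Eᵢ gᵢe^(−Eᵢ/kT) / Z = (0.0118·4.3467 + 0.166·0.83691 + 0.192·0.30737 + 0.197·0.096559 + 0.239·0.17598) / 5.7635 = 0.0538 eV.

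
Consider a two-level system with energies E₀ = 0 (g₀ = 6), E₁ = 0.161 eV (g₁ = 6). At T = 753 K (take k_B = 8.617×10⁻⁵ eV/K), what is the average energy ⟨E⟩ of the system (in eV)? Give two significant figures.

k_BT = 8.617×10⁻⁵ × 753 K = 0.06489 eV.
Eᵢ/kT = 0, 2.481.
Z = Σ gᵢe^(−Eᵢ/kT) = 6·e^(−0) + 6·e^(−2.481) = 6.000 + 0.5020 = 6.502.
⟨E⟩ = Σ Eᵢ gᵢe^(−Eᵢ/kT) / Z = (0·6.000 + 0.161·0.5020) / 6.502 = 0.012 eV.

0.012 eV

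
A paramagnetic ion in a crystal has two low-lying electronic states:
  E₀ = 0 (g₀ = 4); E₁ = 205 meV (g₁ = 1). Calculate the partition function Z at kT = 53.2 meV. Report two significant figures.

Z = 4.0

Eᵢ/kT = 0, 3.853.
Z = Σ gᵢe^(−Eᵢ/kT) = 4·e^(−0) + 1·e^(−3.853) = 4.000 + 0.02122 = 4.021.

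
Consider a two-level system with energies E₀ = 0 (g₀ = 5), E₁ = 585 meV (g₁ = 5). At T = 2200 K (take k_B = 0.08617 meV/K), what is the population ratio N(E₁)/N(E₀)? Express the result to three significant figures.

k_BT = 0.08617 × 2200 K = 189.57 meV.
n₁/n₀ = (g₁/g₀) exp[−(E₁−E₀)/kT] = (5/5) × exp(−(585 meV)/(189.57 meV)) = (5/5) × exp(-3.0859) = 0.0457.

0.0457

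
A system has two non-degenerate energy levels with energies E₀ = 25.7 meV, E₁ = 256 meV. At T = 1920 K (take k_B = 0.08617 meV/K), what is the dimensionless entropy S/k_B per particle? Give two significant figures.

0.50

k_BT = 0.08617 × 1920 K = 165.4 meV.
Eᵢ/kT = 0.1554, 1.548.
Z = Σ e^(−Eᵢ/kT) = e^(−0.1554) + e^(−1.548) = 0.8561 + 0.2127 = 1.069.
⟨E⟩ = Σ EᵢPᵢ = 71.52 meV.
S/k_B = ln Z + ⟨E⟩/kT = ln(1.069) + 71.52/165.4 = 0.06672 + 0.4324 = 0.50.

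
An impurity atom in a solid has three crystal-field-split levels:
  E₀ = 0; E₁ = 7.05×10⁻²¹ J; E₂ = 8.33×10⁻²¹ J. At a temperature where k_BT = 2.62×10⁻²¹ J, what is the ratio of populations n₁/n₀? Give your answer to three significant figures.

n₁/n₀ = exp[−(E₁−E₀)/kT] = exp(−(7.05 ×10⁻²¹ J)/(2.62 ×10⁻²¹ J)) = exp(-2.6908) = 0.0678.

0.0678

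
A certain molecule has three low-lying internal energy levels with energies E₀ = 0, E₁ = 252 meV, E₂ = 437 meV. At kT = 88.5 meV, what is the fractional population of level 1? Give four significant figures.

Eᵢ/kT = 0, 2.84746, 4.93785.
Z = Σ e^(−Eᵢ/kT) = e^(−0) + e^(−2.84746) + e^(−4.93785) = 1.00000 + 0.0579914 + 0.00717000 = 1.06516.
P₁ = e^(−E₁/kT) / Z = 0.0579914/1.06516 = 0.05444.

0.05444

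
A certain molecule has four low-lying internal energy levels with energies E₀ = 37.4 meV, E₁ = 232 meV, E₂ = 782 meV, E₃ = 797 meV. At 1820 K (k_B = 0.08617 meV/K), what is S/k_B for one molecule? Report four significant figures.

k_BT = 0.08617 × 1820 K = 156.829 meV.
Eᵢ/kT = 0.238476, 1.47932, 4.98632, 5.08197.
Z = Σ e^(−Eᵢ/kT) = e^(−0.238476) + e^(−1.47932) + e^(−4.98632) + e^(−5.08197) = 0.787828 + 0.227793 + 0.00683076 + 0.00620767 = 1.02866.
⟨E⟩ = Σ EᵢPᵢ = 90.0219 meV.
S/k_B = ln Z + ⟨E⟩/kT = ln(1.02866) + 90.0219/156.829 = 0.0282570 + 0.574013 = 0.6023.

0.6023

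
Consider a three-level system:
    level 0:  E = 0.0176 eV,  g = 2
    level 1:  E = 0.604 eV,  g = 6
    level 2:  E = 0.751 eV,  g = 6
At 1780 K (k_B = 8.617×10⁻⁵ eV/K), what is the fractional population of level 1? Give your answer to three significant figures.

k_BT = 8.617×10⁻⁵ × 1780 K = 0.15338 eV.
Eᵢ/kT = 0.11475, 3.9379, 4.8963.
Z = Σ gᵢe^(−Eᵢ/kT) = 2·e^(−0.11475) + 6·e^(−3.9379) + 6·e^(−4.8963) = 1.7832 + 0.11693 + 0.044845 = 1.9450.
P₁ = g₁ e^(−E₁/kT) / Z = 0.11693/1.9450 = 0.0601.

0.0601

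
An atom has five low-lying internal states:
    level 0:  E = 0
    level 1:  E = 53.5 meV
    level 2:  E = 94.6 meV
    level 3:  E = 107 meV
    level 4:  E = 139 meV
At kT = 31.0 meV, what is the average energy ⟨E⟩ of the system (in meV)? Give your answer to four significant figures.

14.95 meV

Eᵢ/kT = 0, 1.72581, 3.05161, 3.45161, 4.48387.
Z = Σ e^(−Eᵢ/kT) = e^(−0) + e^(−1.72581) + e^(−3.05161) + e^(−3.45161) + e^(−4.48387) = 1.00000 + 0.178029 + 0.0472827 + 0.0316946 + 0.0112896 = 1.26830.
⟨E⟩ = Σ Eᵢ e^(−Eᵢ/kT) / Z = (0·1.00000 + 53.5·0.178029 + 94.6·0.0472827 + 107·0.0316946 + 139·0.0112896) / 1.26830 = 14.95 meV.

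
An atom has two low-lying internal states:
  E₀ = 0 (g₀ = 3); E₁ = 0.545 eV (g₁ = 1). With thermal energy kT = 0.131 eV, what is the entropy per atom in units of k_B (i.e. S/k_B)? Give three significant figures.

1.13

Eᵢ/kT = 0, 4.1603.
Z = Σ gᵢe^(−Eᵢ/kT) = 3·e^(−0) + 1·e^(−4.1603) = 3.0000 + 0.015603 = 3.0156.
⟨E⟩ = Σ EᵢPᵢ = 0.0028199 eV.
S/k_B = ln Z + ⟨E⟩/kT = ln(3.0156) + 0.0028199/0.131 = 1.1038 + 0.021526 = 1.13.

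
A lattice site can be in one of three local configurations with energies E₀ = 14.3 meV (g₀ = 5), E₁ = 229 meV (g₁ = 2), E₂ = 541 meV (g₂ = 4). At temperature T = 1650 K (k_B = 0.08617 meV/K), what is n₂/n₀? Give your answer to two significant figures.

k_BT = 0.08617 × 1650 K = 142.2 meV.
n₂/n₀ = (g₂/g₀) exp[−(E₂−E₀)/kT] = (4/5) × exp(−(526.7 meV)/(142.2 meV)) = (4/5) × exp(-3.704) = 0.020.

0.020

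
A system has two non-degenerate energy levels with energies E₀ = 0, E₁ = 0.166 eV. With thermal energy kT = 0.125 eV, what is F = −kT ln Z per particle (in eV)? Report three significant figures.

Eᵢ/kT = 0, 1.3280.
Z = Σ e^(−Eᵢ/kT) = e^(−0) + e^(−1.3280) = 1.0000 + 0.26501 = 1.2650.
F = −kT ln Z = −0.125 × ln(1.2650) = −0.125 × 0.23507 = -0.0294 eV.

-0.0294 eV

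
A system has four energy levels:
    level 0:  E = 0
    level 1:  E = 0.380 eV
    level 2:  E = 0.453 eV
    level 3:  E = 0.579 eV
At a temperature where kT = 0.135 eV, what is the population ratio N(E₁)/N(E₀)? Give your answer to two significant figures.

0.060

n₁/n₀ = exp[−(E₁−E₀)/kT] = exp(−(0.380 eV)/(0.135 eV)) = exp(-2.815) = 0.060.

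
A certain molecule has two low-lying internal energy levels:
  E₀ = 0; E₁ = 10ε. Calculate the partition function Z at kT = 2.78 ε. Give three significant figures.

Z = 1.03

Eᵢ/kT = 0, 3.5971.
Z = Σ e^(−Eᵢ/kT) = e^(−0) + e^(−3.5971) = 1.0000 + 0.027403 = 1.0274.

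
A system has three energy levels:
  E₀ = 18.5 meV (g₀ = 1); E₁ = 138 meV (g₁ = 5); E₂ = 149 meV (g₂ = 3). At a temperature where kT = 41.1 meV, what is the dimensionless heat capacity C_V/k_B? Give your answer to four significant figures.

1.828

Eᵢ/kT = 0.450122, 3.35766, 3.62530.
Z = Σ gᵢe^(−Eᵢ/kT) = 1·e^(−0.450122) + 5·e^(−3.35766) + 3·e^(−3.62530) = 0.637550 + 0.174083 + 0.0799233 = 0.891556.
⟨E⟩ = 53.5319 meV, ⟨E²⟩ = 5953.43 meV².
C_V/k_B = (⟨E²⟩ − ⟨E⟩²)/(kT)² = (5953.43 − 2865.66)/1689.21 = 1.828.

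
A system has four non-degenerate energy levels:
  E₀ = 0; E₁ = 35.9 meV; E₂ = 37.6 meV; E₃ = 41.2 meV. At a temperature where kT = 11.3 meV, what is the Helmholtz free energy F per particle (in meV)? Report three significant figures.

Eᵢ/kT = 0, 3.1770, 3.3274, 3.6460.
Z = Σ e^(−Eᵢ/kT) = e^(−0) + e^(−3.1770) + e^(−3.3274) + e^(−3.6460) = 1.0000 + 0.041711 + 0.035886 + 0.026095 = 1.1037.
F = −kT ln Z = −11.3 × ln(1.1037) = −11.3 × 0.098668 = -1.11 meV.

-1.11 meV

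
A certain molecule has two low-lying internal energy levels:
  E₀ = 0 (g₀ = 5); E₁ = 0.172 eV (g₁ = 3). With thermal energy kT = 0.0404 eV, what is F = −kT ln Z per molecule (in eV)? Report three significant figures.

Eᵢ/kT = 0, 4.2574.
Z = Σ gᵢe^(−Eᵢ/kT) = 5·e^(−0) + 3·e^(−4.2574) = 5.0000 + 0.042477 = 5.0425.
F = −kT ln Z = −0.0404 × ln(5.0425) = −0.0404 × 1.6179 = -0.0654 eV.

-0.0654 eV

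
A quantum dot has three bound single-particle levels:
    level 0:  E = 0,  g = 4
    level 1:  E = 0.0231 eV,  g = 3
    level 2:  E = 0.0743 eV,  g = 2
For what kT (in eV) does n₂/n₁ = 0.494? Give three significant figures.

n₂/n₁ = (g₂/g₁) exp[−(E₂−E₁)/kT] = 0.494.
⇒ (E₂−E₁)/kT = ln((2/3)/0.494) = ln(1.3495) = 0.29973.
kT = 0.0512 eV / 0.29973 = 0.171 eV.

0.171 eV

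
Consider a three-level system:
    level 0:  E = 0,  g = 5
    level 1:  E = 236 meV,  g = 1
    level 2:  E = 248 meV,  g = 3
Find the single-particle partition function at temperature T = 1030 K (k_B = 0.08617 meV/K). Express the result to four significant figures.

k_BT = 0.08617 × 1030 K = 88.7551 meV.
Eᵢ/kT = 0, 2.65900, 2.79421.
Z = Σ gᵢe^(−Eᵢ/kT) = 5·e^(−0) + 1·e^(−2.65900) + 3·e^(−2.79421) = 5.00000 + 0.0700182 + 0.183490 = 5.25351.

Z = 5.254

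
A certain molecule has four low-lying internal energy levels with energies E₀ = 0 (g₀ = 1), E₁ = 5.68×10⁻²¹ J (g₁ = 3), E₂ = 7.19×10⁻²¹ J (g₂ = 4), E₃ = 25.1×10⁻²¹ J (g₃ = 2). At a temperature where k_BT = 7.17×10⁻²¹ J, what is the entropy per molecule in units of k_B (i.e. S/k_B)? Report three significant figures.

Eᵢ/kT = 0, 0.79219, 1.0028, 3.5007.
Z = Σ gᵢe^(−Eᵢ/kT) = 1·e^(−0) + 3·e^(−0.79219) + 4·e^(−1.0028) + 2·e^(−3.5007) = 1.0000 + 1.3586 + 1.4674 + 0.060353 = 3.8864.
⟨E⟩ = Σ EᵢPᵢ = 5.0901 ×10⁻²¹ J.
S/k_B = ln Z + ⟨E⟩/kT = ln(3.8864) + 5.0901/7.17 = 1.3575 + 0.70992 = 2.07.

2.07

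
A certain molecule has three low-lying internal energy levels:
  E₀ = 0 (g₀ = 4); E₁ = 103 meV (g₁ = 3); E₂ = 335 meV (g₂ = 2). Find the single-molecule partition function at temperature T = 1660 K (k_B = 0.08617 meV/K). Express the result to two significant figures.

k_BT = 0.08617 × 1660 K = 143.0 meV.
Eᵢ/kT = 0, 0.7203, 2.343.
Z = Σ gᵢe^(−Eᵢ/kT) = 4·e^(−0) + 3·e^(−0.7203) + 2·e^(−2.343) = 4.000 + 1.460 + 0.1921 = 5.652.

Z = 5.7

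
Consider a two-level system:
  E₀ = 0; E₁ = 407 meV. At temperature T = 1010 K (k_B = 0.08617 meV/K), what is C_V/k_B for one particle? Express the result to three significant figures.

0.200

k_BT = 0.08617 × 1010 K = 87.032 meV.
Eᵢ/kT = 0, 4.6764.
Z = Σ e^(−Eᵢ/kT) = e^(−0) + e^(−4.6764) = 1.0000 + 0.0093125 = 1.0093.
⟨E⟩ = 3.7553 meV, ⟨E²⟩ = 1528.4 meV².
C_V/k_B = (⟨E²⟩ − ⟨E⟩²)/(kT)² = (1528.4 − 14.102)/7574.6 = 0.200.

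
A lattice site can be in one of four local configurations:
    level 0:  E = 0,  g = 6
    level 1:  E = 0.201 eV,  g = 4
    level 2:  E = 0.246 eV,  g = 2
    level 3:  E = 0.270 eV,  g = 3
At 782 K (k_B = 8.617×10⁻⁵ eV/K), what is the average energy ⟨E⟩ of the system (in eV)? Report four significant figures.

k_BT = 8.617×10⁻⁵ × 782 K = 0.0673849 eV.
Eᵢ/kT = 0, 2.98286, 3.65067, 4.00683.
Z = Σ gᵢe^(−Eᵢ/kT) = 6·e^(−0) + 4·e^(−2.98286) + 2·e^(−3.65067) + 3·e^(−4.00683) = 6.00000 + 0.202591 + 0.0519474 + 0.0545729 = 6.30911.
⟨E⟩ = Σ Eᵢ gᵢe^(−Eᵢ/kT) / Z = (0·6.00000 + 0.201·0.202591 + 0.246·0.0519474 + 0.270·0.0545729) / 6.30911 = 0.01082 eV.

0.01082 eV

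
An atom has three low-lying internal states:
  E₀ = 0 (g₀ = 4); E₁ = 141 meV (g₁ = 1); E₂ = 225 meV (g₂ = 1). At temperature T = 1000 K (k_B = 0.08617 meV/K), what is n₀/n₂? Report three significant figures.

k_BT = 0.08617 × 1000 K = 86.170 meV.
n₀/n₂ = (g₀/g₂) exp[−(E₀−E₂)/kT] = (4/1) × exp(−(-225 meV)/(86.170 meV)) = (4/1) × exp(2.6111) = 54.5.

54.5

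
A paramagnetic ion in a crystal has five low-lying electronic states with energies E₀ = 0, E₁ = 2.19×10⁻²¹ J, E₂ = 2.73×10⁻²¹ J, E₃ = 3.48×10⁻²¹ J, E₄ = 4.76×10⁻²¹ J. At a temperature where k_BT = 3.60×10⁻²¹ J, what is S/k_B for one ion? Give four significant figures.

Eᵢ/kT = 0, 0.608333, 0.758333, 0.966667, 1.32222.
Z = Σ e^(−Eᵢ/kT) = e^(−0) + e^(−0.608333) + e^(−0.758333) + e^(−0.966667) + e^(−1.32222) = 1.00000 + 0.544257 + 0.468447 + 0.380349 + 0.266543 = 2.65960.
⟨E⟩ = Σ EᵢPᵢ = 1.90372 ×10⁻²¹ J.
S/k_B = ln Z + ⟨E⟩/kT = ln(2.65960) + 1.90372/3.60 = 0.978176 + 0.528811 = 1.507.

1.507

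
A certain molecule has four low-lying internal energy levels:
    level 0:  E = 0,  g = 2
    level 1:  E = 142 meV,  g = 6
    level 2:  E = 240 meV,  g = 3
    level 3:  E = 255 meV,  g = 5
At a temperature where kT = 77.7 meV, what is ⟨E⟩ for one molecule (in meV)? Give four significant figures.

Eᵢ/kT = 0, 1.82754, 3.08880, 3.28185.
Z = Σ gᵢe^(−Eᵢ/kT) = 2·e^(−0) + 6·e^(−1.82754) + 3·e^(−3.08880) + 5·e^(−3.28185) = 2.00000 + 0.964852 + 0.136670 + 0.187794 = 3.28932.
⟨E⟩ = Σ Eᵢ gᵢe^(−Eᵢ/kT) / Z = (0·2.00000 + 142·0.964852 + 240·0.136670 + 255·0.187794) / 3.28932 = 66.18 meV.

66.18 meV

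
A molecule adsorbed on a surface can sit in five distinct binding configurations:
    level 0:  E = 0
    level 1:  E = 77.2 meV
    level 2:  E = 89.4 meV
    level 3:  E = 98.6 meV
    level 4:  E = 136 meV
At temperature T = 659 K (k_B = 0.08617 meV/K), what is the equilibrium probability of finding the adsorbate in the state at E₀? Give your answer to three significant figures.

k_BT = 0.08617 × 659 K = 56.786 meV.
Eᵢ/kT = 0, 1.3595, 1.5743, 1.7363, 2.3950.
Z = Σ e^(−Eᵢ/kT) = e^(−0) + e^(−1.3595) + e^(−1.5743) + e^(−1.7363) + e^(−2.3950) = 1.0000 + 0.25679 + 0.20715 + 0.17617 + 0.091173 = 1.7313.
P₀ = e^(−E₀/kT) / Z = 1.0000/1.7313 = 0.578.

0.578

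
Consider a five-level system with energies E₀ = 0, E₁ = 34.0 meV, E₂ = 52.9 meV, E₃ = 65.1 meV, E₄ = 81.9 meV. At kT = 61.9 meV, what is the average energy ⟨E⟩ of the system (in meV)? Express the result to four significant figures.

33.11 meV

Eᵢ/kT = 0, 0.549273, 0.854604, 1.05170, 1.32310.
Z = Σ e^(−Eᵢ/kT) = e^(−0) + e^(−0.549273) + e^(−0.854604) + e^(−1.05170) + e^(−1.32310) = 1.00000 + 0.577369 + 0.425452 + 0.349343 + 0.266308 = 2.61847.
⟨E⟩ = Σ Eᵢ e^(−Eᵢ/kT) / Z = (0·1.00000 + 34.0·0.577369 + 52.9·0.425452 + 65.1·0.349343 + 81.9·0.266308) / 2.61847 = 33.11 meV.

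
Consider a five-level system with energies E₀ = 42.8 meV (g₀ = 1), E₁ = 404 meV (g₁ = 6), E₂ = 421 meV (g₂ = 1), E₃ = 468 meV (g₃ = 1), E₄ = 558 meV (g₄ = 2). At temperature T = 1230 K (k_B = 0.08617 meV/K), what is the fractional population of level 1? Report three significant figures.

k_BT = 0.08617 × 1230 K = 105.99 meV.
Eᵢ/kT = 0.40381, 3.8117, 3.9721, 4.4155, 5.2646.
Z = Σ gᵢe^(−Eᵢ/kT) = 1·e^(−0.40381) + 6·e^(−3.8117) + 1·e^(−3.9721) + 1·e^(−4.4155) + 2·e^(−5.2646) = 0.66777 + 0.13266 + 0.018834 + 0.012089 + 0.010343 = 0.84170.
P₁ = g₁ e^(−E₁/kT) / Z = 0.13266/0.84170 = 0.158.

0.158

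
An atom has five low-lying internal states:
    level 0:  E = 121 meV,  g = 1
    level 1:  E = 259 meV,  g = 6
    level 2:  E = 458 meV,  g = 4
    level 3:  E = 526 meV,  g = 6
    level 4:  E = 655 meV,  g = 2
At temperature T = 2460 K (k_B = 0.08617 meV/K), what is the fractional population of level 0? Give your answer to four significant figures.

k_BT = 0.08617 × 2460 K = 211.978 meV.
Eᵢ/kT = 0.570814, 1.22182, 2.16060, 2.48139, 3.08994.
Z = Σ gᵢe^(−Eᵢ/kT) = 1·e^(−0.570814) + 6·e^(−1.22182) + 4·e^(−2.16060) + 6·e^(−2.48139) + 2·e^(−3.08994) = 0.565065 + 1.76816 + 0.461024 + 0.501761 + 0.0910094 = 3.38702.
P₀ = g₀ e^(−E₀/kT) / Z = 0.565065/3.38702 = 0.1668.

0.1668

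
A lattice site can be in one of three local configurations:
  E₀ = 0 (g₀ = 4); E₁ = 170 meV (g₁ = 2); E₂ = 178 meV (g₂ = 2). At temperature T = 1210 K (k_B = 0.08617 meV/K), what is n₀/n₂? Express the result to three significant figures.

11.0

k_BT = 0.08617 × 1210 K = 104.27 meV.
n₀/n₂ = (g₀/g₂) exp[−(E₀−E₂)/kT] = (4/2) × exp(−(-178 meV)/(104.27 meV)) = (4/2) × exp(1.7071) = 11.0.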